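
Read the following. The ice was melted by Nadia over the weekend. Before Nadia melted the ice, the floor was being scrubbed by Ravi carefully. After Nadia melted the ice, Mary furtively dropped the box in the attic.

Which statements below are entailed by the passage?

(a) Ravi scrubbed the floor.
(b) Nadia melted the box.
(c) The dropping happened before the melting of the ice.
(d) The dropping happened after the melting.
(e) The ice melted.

(a) Entailed — 'scrub' is an activity; 'was scrubbing' entails that some scrubbing happened, so 'scrubbed' holds.
(b) Not entailed — Nadia melted the ice, not the box; the box belongs to the dropping event.
(c) Not entailed — the narrative places the melting before the dropping, not after.
(d) Entailed — the narrative places the melting before the dropping.
(e) Entailed — 'Nadia melted the ice' is causative; it entails the inchoative 'the ice melted'.

(a), (d), (e)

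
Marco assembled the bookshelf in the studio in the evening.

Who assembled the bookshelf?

Marco

'Marco' marks the agent of the assembling event.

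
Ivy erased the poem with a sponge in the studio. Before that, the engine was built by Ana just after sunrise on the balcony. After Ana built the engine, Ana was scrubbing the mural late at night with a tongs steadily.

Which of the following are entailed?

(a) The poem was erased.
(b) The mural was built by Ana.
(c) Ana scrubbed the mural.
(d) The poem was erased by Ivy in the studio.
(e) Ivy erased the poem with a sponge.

(a), (c), (d), (e)

(a) Entailed — every conjunct here is already in the original erasing event.
(b) Not entailed — Ana built the engine, not the mural; the mural belongs to the scrubbing event.
(c) Entailed — 'scrub' is an activity; 'was scrubbing' entails that some scrubbing happened, so 'scrubbed' holds.
(d) Entailed — this follows by dropping conjuncts from the erasing event's description.
(e) Entailed — this follows by dropping conjuncts from the erasing event's description.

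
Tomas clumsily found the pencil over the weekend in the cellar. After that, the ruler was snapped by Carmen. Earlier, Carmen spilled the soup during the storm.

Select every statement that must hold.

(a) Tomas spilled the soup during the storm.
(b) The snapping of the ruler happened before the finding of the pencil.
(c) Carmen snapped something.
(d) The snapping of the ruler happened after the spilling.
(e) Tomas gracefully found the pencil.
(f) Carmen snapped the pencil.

(c), (d)

(a) Not entailed — the passage has Carmen spilling the soup, not Tomas.
(b) Not entailed — the narrative places the finding before the snapping, not after.
(c) Entailed — the original entails any weakening of itself; this just generalizes the patient.
(d) Entailed — the narrative places the spilling before the snapping.
(e) Not entailed — 'gracefully' adds a manner not in (and inconsistent with) the original.
(f) Not entailed — Carmen snapped the ruler, not the pencil; the pencil belongs to the finding event.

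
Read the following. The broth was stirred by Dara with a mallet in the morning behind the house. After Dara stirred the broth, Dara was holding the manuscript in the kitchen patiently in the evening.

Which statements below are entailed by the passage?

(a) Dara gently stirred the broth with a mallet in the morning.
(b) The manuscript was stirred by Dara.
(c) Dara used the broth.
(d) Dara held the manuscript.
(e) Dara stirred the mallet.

(d)

(a) Not entailed — 'gently' adds information not in the original event.
(b) Not entailed — Dara stirred the broth, not the manuscript; the manuscript belongs to the holding event.
(c) Not entailed — the broth is the patient, not an instrument — Dara used a mallet.
(d) Entailed — 'hold' is an activity; 'was holding' entails that some holding happened, so 'held' holds.
(e) Not entailed — the mallet is the instrument, not what was stirred.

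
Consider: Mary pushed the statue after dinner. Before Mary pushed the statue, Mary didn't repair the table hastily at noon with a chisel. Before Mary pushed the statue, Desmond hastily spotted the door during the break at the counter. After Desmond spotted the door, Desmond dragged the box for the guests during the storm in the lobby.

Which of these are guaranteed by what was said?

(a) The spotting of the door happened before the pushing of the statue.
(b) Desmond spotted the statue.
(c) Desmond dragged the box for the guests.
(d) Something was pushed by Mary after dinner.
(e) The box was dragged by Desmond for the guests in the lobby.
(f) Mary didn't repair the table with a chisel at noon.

(a), (c), (d), (e)

(a) Entailed — the narrative places the spotting before the pushing.
(b) Not entailed — Desmond spotted the door, not the statue; the statue belongs to the pushing event.
(c) Entailed — this follows by dropping conjuncts from the dragging event's description.
(d) Entailed — the original entails any weakening of itself; this just generalizes the patient.
(e) Entailed — every conjunct here is already in the original dragging event.
(f) Not entailed — dropping 'hastily' under negation is not valid — the original leaves open that Mary repaired the table some other way.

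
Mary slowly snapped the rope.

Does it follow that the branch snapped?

no

Nothing is said about any branch; only the rope is affected.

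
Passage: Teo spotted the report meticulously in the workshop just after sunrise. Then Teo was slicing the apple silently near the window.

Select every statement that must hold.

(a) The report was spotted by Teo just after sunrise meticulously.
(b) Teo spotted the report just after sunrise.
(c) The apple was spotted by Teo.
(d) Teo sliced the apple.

(a) Entailed — every conjunct here is already in the original spotting event.
(b) Entailed — the original entails any weakening of itself; this just drops 'in the workshop', 'meticulously'.
(c) Not entailed — Teo spotted the report, not the apple; the apple belongs to the slicing event.
(d) Not entailed — 'was slicing' is progressive on an accomplishment; it does not entail the completed 'sliced'.

(a), (b)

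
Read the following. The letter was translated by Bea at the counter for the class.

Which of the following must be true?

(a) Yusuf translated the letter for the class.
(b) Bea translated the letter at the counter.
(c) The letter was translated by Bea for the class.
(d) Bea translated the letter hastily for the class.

(a) Not entailed — the passage has Bea translating the letter, not Yusuf.
(b) Entailed — every conjunct here is already in the original translating event.
(c) Entailed — this follows by dropping conjuncts from the translating event's description.
(d) Not entailed — 'hastily' adds information not in the original event.

(b), (c)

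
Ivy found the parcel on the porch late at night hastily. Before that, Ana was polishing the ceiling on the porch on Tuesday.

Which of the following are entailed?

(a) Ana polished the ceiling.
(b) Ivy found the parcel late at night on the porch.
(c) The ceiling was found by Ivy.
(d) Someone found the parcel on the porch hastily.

(a), (b), (d)

(a) Entailed — 'polish' is an activity; 'was polishing' entails that some polishing happened, so 'polished' holds.
(b) Entailed — this follows by dropping conjuncts from the finding event's description.
(c) Not entailed — Ivy found the parcel, not the ceiling; the ceiling belongs to the polishing event.
(d) Entailed — every conjunct here is already in the original finding event.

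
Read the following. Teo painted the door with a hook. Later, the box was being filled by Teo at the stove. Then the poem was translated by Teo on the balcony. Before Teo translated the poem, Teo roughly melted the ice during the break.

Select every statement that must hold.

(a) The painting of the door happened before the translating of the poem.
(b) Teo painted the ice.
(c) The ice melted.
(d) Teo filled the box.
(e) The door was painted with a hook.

(a) Entailed — the narrative places the painting before the translating.
(b) Not entailed — Teo painted the door, not the ice; the ice belongs to the melting event.
(c) Entailed — 'Teo melted the ice' is causative; it entails the inchoative 'the ice melted'.
(d) Not entailed — 'was filling' is progressive on an accomplishment; it does not entail the completed 'filled'.
(e) Entailed — generalizing the agent leaves a sub-description the original still satisfies.

(a), (c), (e)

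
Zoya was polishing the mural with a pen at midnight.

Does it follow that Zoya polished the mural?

yes

'polish' is atelic; if Zoya was polishing the mural, then Zoya polished the mural (for some time).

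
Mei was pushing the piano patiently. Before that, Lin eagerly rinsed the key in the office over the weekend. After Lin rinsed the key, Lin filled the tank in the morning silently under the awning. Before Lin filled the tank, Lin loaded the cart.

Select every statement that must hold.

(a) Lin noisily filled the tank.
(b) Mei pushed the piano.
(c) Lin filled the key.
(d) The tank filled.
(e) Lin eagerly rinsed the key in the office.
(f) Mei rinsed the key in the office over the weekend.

(a) Not entailed — 'noisily' adds a manner not in (and inconsistent with) the original.
(b) Entailed — 'push' is an activity; 'was pushing' entails that some pushing happened, so 'pushed' holds.
(c) Not entailed — Lin filled the tank, not the key; the key belongs to the rinsing event.
(d) Entailed — 'Lin filled the tank' is causative; it entails the inchoative 'the tank filled'.
(e) Entailed — every conjunct here is already in the original rinsing event.
(f) Not entailed — the passage has Lin rinsing the key, not Mei.

(b), (d), (e)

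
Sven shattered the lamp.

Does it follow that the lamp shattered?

yes

'Sven shattered the lamp' is the causative; it entails the inchoative 'the lamp shattered'.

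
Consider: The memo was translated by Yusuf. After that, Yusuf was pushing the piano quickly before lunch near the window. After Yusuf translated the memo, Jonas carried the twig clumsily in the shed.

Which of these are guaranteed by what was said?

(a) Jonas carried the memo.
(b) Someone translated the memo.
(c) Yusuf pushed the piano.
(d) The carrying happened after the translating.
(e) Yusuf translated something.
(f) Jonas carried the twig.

(b), (c), (d), (e), (f)

(a) Not entailed — Jonas carried the twig, not the memo; the memo belongs to the translating event.
(b) Entailed — generalizing the agent leaves a sub-description the original still satisfies.
(c) Entailed — 'push' is an activity; 'was pushing' entails that some pushing happened, so 'pushed' holds.
(d) Entailed — the narrative places the translating before the carrying.
(e) Entailed — the original entails any weakening of itself; this just generalizes the patient.
(f) Entailed — dropping 'in the shed', 'clumsily' leaves a sub-description the original still satisfies.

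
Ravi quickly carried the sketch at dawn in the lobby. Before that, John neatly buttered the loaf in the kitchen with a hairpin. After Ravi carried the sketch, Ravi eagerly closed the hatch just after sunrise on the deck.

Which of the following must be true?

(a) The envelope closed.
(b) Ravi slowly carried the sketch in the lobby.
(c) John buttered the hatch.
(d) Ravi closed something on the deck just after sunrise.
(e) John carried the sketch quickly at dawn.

(d)

(a) Not entailed — the hatch is what closed, not the envelope.
(b) Not entailed — 'slowly' adds a manner not in (and inconsistent with) the original.
(c) Not entailed — John buttered the loaf, not the hatch; the hatch belongs to the closing event.
(d) Entailed — dropping 'eagerly' and generalizing the patient leaves a sub-description the original still satisfies.
(e) Not entailed — the passage has Ravi carrying the sketch, not John.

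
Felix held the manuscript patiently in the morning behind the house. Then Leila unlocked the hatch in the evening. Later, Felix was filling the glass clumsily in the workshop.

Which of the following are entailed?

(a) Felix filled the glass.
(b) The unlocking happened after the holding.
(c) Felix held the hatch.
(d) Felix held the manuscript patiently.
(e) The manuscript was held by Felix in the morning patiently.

(a) Not entailed — 'was filling' is progressive on an accomplishment; it does not entail the completed 'filled'.
(b) Entailed — the narrative places the holding before the unlocking.
(c) Not entailed — Felix held the manuscript, not the hatch; the hatch belongs to the unlocking event.
(d) Entailed — the original entails any weakening of itself; this just drops 'behind the house', 'in the morning'.
(e) Entailed — every conjunct here is already in the original holding event.

(b), (d), (e)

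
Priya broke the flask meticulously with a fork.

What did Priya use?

'with a fork' marks the instrument of the breaking event.

a fork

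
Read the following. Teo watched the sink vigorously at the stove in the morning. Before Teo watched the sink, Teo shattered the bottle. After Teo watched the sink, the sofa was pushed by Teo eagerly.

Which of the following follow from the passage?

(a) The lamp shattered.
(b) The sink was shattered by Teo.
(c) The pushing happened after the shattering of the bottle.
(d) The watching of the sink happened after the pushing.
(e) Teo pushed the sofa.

(a) Not entailed — the bottle is what shattered, not the lamp.
(b) Not entailed — Teo shattered the bottle, not the sink; the sink belongs to the watching event.
(c) Entailed — the narrative places the shattering before the pushing.
(d) Not entailed — the narrative places the watching before the pushing, not after.
(e) Entailed — every conjunct here is already in the original pushing event.

(c), (e)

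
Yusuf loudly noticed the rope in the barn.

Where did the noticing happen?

in the barn

'in the barn' marks the location of the noticing event.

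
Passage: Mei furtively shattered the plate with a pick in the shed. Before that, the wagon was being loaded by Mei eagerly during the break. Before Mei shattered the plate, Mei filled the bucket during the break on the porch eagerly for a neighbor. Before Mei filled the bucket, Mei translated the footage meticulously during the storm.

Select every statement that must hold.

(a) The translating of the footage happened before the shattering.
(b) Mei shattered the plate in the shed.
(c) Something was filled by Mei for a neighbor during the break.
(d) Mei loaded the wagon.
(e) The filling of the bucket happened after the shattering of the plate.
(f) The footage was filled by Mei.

(a) Entailed — the narrative places the translating before the shattering.
(b) Entailed — this follows by dropping conjuncts from the shattering event's description.
(c) Entailed — the original entails any weakening of itself; this just drops 'on the porch', 'eagerly' and generalizes the patient.
(d) Not entailed — 'was loading' is progressive on an accomplishment; it does not entail the completed 'loaded'.
(e) Not entailed — the narrative places the filling before the shattering, not after.
(f) Not entailed — Mei filled the bucket, not the footage; the footage belongs to the translating event.

(a), (b), (c)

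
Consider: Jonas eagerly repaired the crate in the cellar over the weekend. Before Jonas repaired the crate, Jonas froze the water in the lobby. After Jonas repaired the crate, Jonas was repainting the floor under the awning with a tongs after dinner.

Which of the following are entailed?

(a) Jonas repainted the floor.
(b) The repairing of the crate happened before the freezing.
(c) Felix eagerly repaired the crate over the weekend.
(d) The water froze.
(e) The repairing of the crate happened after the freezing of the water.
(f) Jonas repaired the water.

(a) Not entailed — 'was repainting' is progressive on an accomplishment; it does not entail the completed 'repainted'.
(b) Not entailed — the narrative places the freezing before the repairing, not after.
(c) Not entailed — the passage has Jonas repairing the crate, not Felix.
(d) Entailed — 'Jonas froze the water' is causative; it entails the inchoative 'the water froze'.
(e) Entailed — the narrative places the freezing before the repairing.
(f) Not entailed — Jonas repaired the crate, not the water; the water belongs to the freezing event.

(d), (e)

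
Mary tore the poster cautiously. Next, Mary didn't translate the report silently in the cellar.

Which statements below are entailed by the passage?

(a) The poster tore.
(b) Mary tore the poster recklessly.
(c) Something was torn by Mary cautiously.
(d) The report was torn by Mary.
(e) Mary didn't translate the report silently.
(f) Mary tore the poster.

(a), (c), (f)

(a) Entailed — 'Mary tore the poster' is causative; it entails the inchoative 'the poster tore'.
(b) Not entailed — 'recklessly' adds a manner not in (and inconsistent with) the original.
(c) Entailed — this follows by dropping conjuncts from the tearing event's description.
(d) Not entailed — Mary tore the poster, not the report; the report belongs to the translating event.
(e) Not entailed — dropping 'in the cellar' under negation is not valid — the original leaves open that Mary translated the report some other way.
(f) Entailed — dropping 'cautiously' leaves a sub-description the original still satisfies.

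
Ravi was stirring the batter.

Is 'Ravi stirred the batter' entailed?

'stir' is atelic; if Ravi was stirring the batter, then Ravi stirred the batter (for some time).

yes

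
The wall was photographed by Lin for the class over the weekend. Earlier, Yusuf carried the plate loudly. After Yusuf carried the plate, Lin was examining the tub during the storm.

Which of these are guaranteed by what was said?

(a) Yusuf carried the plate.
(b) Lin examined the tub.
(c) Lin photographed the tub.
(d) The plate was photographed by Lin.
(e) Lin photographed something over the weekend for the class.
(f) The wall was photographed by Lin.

(a) Entailed — dropping 'loudly' leaves a sub-description the original still satisfies.
(b) Entailed — 'examine' is an activity; 'was examining' entails that some examining happened, so 'examined' holds.
(c) Not entailed — Lin photographed the wall, not the tub; the tub belongs to the examining event.
(d) Not entailed — Lin photographed the wall, not the plate; the plate belongs to the carrying event.
(e) Entailed — this follows by dropping conjuncts from the photographing event's description.
(f) Entailed — this follows by dropping conjuncts from the photographing event's description.

(a), (b), (e), (f)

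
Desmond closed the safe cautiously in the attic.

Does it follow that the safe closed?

yes

'Desmond closed the safe' is the causative; it entails the inchoative 'the safe closed'.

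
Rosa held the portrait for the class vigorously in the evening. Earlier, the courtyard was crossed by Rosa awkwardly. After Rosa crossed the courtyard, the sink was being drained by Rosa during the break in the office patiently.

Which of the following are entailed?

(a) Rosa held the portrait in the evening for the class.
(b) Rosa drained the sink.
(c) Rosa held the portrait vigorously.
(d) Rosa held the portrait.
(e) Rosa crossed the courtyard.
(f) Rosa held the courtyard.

(a), (c), (d), (e)

(a) Entailed — this follows by dropping conjuncts from the holding event's description.
(b) Not entailed — 'was draining' is progressive on an accomplishment; it does not entail the completed 'drained'.
(c) Entailed — every conjunct here is already in the original holding event.
(d) Entailed — dropping 'in the evening', 'vigorously', 'for the class' leaves a sub-description the original still satisfies.
(e) Entailed — the original entails any weakening of itself; this just drops 'awkwardly'.
(f) Not entailed — Rosa held the portrait, not the courtyard; the courtyard belongs to the crossing event.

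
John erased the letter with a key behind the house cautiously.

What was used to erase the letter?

'with a key' marks the instrument of the erasing event.

a key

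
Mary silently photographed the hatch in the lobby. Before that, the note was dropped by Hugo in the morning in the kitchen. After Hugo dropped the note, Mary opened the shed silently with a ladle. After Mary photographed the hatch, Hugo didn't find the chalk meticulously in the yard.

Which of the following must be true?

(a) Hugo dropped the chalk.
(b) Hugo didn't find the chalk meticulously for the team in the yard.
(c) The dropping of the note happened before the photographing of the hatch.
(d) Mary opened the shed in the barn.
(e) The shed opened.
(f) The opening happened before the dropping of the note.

(b), (c), (e)

(a) Not entailed — Hugo dropped the note, not the chalk; the chalk belongs to the finding event.
(b) Entailed — under negation, adding a further restriction is entailed: if no such finding event occurred, none occurred for the team either.
(c) Entailed — the narrative places the dropping before the photographing.
(d) Not entailed — 'in the barn' adds information not in the original event.
(e) Entailed — 'Mary opened the shed' is causative; it entails the inchoative 'the shed opened'.
(f) Not entailed — the narrative places the dropping before the opening, not after.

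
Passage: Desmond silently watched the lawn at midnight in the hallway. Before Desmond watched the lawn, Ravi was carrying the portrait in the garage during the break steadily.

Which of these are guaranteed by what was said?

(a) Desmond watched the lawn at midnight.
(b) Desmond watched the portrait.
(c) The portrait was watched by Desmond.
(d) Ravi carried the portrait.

(a), (d)

(a) Entailed — every conjunct here is already in the original watching event.
(b) Not entailed — Desmond watched the lawn, not the portrait; the portrait belongs to the carrying event.
(c) Not entailed — Desmond watched the lawn, not the portrait; the portrait belongs to the carrying event.
(d) Entailed — 'carry' is an activity; 'was carrying' entails that some carrying happened, so 'carried' holds.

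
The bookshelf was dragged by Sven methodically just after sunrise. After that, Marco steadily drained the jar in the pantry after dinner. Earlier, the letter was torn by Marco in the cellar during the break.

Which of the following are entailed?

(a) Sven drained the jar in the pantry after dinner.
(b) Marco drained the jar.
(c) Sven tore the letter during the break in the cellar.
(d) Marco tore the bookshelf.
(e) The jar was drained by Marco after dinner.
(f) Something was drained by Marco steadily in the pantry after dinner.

(b), (e), (f)

(a) Not entailed — the passage has Marco draining the jar, not Sven.
(b) Entailed — the original entails any weakening of itself; this just drops 'after dinner', 'in the pantry', 'steadily'.
(c) Not entailed — the passage has Marco tearing the letter, not Sven.
(d) Not entailed — Marco tore the letter, not the bookshelf; the bookshelf belongs to the dragging event.
(e) Entailed — dropping 'in the pantry', 'steadily' leaves a sub-description the original still satisfies.
(f) Entailed — this follows by dropping conjuncts from the draining event's description.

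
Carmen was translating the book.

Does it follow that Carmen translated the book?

no

'was translating' is progressive; for an accomplishment like 'translate the book', it doesn't entail completion.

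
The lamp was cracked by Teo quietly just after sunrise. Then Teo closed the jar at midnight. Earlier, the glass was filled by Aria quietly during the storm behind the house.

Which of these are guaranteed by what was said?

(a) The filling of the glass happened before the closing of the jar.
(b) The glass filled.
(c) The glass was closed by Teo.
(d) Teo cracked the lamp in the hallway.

(a), (b)

(a) Entailed — the narrative places the filling before the closing.
(b) Entailed — 'Aria filled the glass' is causative; it entails the inchoative 'the glass filled'.
(c) Not entailed — Teo closed the jar, not the glass; the glass belongs to the filling event.
(d) Not entailed — 'in the hallway' adds information not in the original event.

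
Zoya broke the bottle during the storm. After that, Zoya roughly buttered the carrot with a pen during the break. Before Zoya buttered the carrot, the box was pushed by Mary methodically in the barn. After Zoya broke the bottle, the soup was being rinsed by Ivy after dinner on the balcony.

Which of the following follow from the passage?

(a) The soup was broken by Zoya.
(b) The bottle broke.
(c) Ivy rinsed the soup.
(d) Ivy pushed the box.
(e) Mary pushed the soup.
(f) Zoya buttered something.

(a) Not entailed — Zoya broke the bottle, not the soup; the soup belongs to the rinsing event.
(b) Entailed — 'Zoya broke the bottle' is causative; it entails the inchoative 'the bottle broke'.
(c) Entailed — 'rinse' is an activity; 'was rinsing' entails that some rinsing happened, so 'rinsed' holds.
(d) Not entailed — the passage has Mary pushing the box, not Ivy.
(e) Not entailed — Mary pushed the box, not the soup; the soup belongs to the rinsing event.
(f) Entailed — every conjunct here is already in the original buttering event.

(b), (c), (f)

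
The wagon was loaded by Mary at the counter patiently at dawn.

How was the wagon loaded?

patiently

'patiently' marks the manner of the loading event.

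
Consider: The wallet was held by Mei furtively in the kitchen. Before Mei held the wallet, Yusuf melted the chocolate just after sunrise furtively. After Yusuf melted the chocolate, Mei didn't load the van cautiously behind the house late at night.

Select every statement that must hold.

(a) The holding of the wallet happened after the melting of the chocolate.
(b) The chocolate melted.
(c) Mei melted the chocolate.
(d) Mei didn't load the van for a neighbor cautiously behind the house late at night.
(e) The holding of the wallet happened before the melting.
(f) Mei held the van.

(a) Entailed — the narrative places the melting before the holding.
(b) Entailed — 'Yusuf melted the chocolate' is causative; it entails the inchoative 'the chocolate melted'.
(c) Not entailed — the passage has Yusuf melting the chocolate, not Mei.
(d) Entailed — under negation, adding a further restriction is entailed: if no such loading event occurred, none occurred for a neighbor either.
(e) Not entailed — the narrative places the melting before the holding, not after.
(f) Not entailed — Mei held the wallet, not the van; the van belongs to the loading event.

(a), (b), (d)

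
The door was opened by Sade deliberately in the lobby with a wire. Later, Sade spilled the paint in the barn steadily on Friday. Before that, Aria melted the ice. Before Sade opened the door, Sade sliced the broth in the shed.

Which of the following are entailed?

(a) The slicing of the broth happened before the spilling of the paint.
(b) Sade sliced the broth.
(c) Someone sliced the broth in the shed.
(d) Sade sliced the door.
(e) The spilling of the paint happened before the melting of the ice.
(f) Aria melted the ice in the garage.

(a), (b), (c)

(a) Entailed — the narrative places the slicing before the spilling.
(b) Entailed — every conjunct here is already in the original slicing event.
(c) Entailed — the original entails any weakening of itself; this just generalizes the agent.
(d) Not entailed — Sade sliced the broth, not the door; the door belongs to the opening event.
(e) Not entailed — the narrative places the melting before the spilling, not after.
(f) Not entailed — 'in the garage' adds information not in the original event.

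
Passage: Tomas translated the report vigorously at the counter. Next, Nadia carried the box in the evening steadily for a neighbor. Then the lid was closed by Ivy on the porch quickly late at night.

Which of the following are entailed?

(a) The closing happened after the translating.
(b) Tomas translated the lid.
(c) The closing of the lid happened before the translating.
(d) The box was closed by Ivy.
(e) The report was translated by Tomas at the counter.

(a) Entailed — the narrative places the translating before the closing.
(b) Not entailed — Tomas translated the report, not the lid; the lid belongs to the closing event.
(c) Not entailed — the narrative places the translating before the closing, not after.
(d) Not entailed — Ivy closed the lid, not the box; the box belongs to the carrying event.
(e) Entailed — every conjunct here is already in the original translating event.

(a), (e)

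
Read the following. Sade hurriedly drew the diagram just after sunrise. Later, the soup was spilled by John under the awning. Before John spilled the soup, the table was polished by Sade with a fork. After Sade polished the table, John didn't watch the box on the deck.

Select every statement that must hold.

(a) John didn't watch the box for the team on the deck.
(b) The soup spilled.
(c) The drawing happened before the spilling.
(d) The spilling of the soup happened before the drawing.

(a) Entailed — under negation, adding a further restriction is entailed: if no such watching event occurred, none occurred for the team either.
(b) Entailed — 'John spilled the soup' is causative; it entails the inchoative 'the soup spilled'.
(c) Entailed — the narrative places the drawing before the spilling.
(d) Not entailed — the narrative places the drawing before the spilling, not after.

(a), (b), (c)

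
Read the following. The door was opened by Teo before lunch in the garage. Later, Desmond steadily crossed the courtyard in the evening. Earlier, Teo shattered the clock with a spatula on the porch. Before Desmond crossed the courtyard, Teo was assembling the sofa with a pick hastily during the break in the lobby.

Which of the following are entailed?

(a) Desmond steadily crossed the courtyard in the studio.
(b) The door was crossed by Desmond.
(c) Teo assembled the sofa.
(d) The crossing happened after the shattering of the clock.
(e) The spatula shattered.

(d)

(a) Not entailed — 'in the studio' adds information not in the original event.
(b) Not entailed — Desmond crossed the courtyard, not the door; the door belongs to the opening event.
(c) Not entailed — 'was assembling' is progressive on an accomplishment; it does not entail the completed 'assembled'.
(d) Entailed — the narrative places the shattering before the crossing.
(e) Not entailed — the clock is what shattered, not the spatula.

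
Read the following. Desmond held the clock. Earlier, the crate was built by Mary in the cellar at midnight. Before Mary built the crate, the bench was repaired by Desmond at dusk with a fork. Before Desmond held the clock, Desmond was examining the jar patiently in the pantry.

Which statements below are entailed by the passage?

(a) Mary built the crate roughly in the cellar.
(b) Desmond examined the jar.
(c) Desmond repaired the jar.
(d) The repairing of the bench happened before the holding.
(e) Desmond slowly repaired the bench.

(a) Not entailed — 'roughly' adds information not in the original event.
(b) Entailed — 'examine' is an activity; 'was examining' entails that some examining happened, so 'examined' holds.
(c) Not entailed — Desmond repaired the bench, not the jar; the jar belongs to the examining event.
(d) Entailed — the narrative places the repairing before the holding.
(e) Not entailed — 'slowly' adds information not in the original event.

(b), (d)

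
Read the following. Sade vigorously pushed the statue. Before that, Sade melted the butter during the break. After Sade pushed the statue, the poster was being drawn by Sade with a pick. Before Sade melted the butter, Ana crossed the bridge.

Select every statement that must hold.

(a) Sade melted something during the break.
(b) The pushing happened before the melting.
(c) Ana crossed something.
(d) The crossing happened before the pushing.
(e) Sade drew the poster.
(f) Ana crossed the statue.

(a), (c), (d)

(a) Entailed — the original entails any weakening of itself; this just generalizes the patient.
(b) Not entailed — the narrative places the melting before the pushing, not after.
(c) Entailed — every conjunct here is already in the original crossing event.
(d) Entailed — the narrative places the crossing before the pushing.
(e) Not entailed — 'was drawing' is progressive on an accomplishment; it does not entail the completed 'drew'.
(f) Not entailed — Ana crossed the bridge, not the statue; the statue belongs to the pushing event.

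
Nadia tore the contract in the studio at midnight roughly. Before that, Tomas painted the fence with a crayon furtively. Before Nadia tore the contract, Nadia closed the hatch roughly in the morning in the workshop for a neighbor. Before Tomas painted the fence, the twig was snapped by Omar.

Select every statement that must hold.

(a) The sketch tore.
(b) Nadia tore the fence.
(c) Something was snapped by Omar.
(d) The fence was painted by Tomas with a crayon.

(c), (d)

(a) Not entailed — the contract is what tore, not the sketch.
(b) Not entailed — Nadia tore the contract, not the fence; the fence belongs to the painting event.
(c) Entailed — generalizing the patient leaves a sub-description the original still satisfies.
(d) Entailed — the original entails any weakening of itself; this just drops 'furtively'.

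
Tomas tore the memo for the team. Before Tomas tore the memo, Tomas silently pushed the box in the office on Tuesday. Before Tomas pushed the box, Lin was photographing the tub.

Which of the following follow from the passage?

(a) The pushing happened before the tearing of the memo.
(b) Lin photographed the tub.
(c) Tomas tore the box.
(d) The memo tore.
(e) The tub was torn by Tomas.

(a) Entailed — the narrative places the pushing before the tearing.
(b) Not entailed — 'was photographing' is progressive on an accomplishment; it does not entail the completed 'photographed'.
(c) Not entailed — Tomas tore the memo, not the box; the box belongs to the pushing event.
(d) Entailed — 'Tomas tore the memo' is causative; it entails the inchoative 'the memo tore'.
(e) Not entailed — Tomas tore the memo, not the tub; the tub belongs to the photographing event.

(a), (d)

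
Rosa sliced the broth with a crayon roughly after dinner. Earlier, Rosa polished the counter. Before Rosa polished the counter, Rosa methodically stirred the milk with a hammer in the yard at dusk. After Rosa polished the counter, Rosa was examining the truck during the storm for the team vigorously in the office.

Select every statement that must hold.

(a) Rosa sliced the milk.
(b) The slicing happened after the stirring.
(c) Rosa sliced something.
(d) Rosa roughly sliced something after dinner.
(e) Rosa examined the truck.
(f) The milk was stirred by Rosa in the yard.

(a) Not entailed — Rosa sliced the broth, not the milk; the milk belongs to the stirring event.
(b) Entailed — the narrative places the stirring before the slicing.
(c) Entailed — dropping 'with a crayon', 'after dinner', 'roughly' and generalizing the patient leaves a sub-description the original still satisfies.
(d) Entailed — the original entails any weakening of itself; this just drops 'with a crayon' and generalizes the patient.
(e) Entailed — 'examine' is an activity; 'was examining' entails that some examining happened, so 'examined' holds.
(f) Entailed — the original entails any weakening of itself; this just drops 'at dusk', 'methodically', 'with a hammer'.

(b), (c), (d), (e), (f)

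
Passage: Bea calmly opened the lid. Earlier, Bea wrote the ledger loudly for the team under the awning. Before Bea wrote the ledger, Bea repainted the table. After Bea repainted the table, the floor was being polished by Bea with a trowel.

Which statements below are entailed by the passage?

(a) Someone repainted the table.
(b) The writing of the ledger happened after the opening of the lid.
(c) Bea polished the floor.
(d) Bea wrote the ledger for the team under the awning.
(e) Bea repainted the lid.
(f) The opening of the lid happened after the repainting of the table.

(a) Entailed — this follows by dropping conjuncts from the repainting event's description.
(b) Not entailed — the narrative places the writing before the opening, not after.
(c) Entailed — 'polish' is an activity; 'was polishing' entails that some polishing happened, so 'polished' holds.
(d) Entailed — dropping 'loudly' leaves a sub-description the original still satisfies.
(e) Not entailed — Bea repainted the table, not the lid; the lid belongs to the opening event.
(f) Entailed — the narrative places the repainting before the opening.

(a), (c), (d), (f)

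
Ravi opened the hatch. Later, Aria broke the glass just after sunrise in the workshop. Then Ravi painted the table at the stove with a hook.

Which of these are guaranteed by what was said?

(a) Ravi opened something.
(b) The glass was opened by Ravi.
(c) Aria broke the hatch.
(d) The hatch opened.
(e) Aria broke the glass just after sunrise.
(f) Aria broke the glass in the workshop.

(a), (d), (e), (f)

(a) Entailed — the original entails any weakening of itself; this just generalizes the patient.
(b) Not entailed — Ravi opened the hatch, not the glass; the glass belongs to the breaking event.
(c) Not entailed — Aria broke the glass, not the hatch; the hatch belongs to the opening event.
(d) Entailed — 'Ravi opened the hatch' is causative; it entails the inchoative 'the hatch opened'.
(e) Entailed — the original entails any weakening of itself; this just drops 'in the workshop'.
(f) Entailed — every conjunct here is already in the original breaking event.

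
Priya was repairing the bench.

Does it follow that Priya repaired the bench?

no

'was repairing' is progressive; for an accomplishment like 'repair the bench', it doesn't entail completion.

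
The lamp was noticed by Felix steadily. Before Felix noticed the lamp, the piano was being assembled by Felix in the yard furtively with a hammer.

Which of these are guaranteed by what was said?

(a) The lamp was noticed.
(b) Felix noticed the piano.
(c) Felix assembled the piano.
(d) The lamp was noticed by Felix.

(a), (d)

(a) Entailed — this follows by dropping conjuncts from the noticing event's description.
(b) Not entailed — Felix noticed the lamp, not the piano; the piano belongs to the assembling event.
(c) Not entailed — 'was assembling' is progressive on an accomplishment; it does not entail the completed 'assembled'.
(d) Entailed — dropping 'steadily' leaves a sub-description the original still satisfies.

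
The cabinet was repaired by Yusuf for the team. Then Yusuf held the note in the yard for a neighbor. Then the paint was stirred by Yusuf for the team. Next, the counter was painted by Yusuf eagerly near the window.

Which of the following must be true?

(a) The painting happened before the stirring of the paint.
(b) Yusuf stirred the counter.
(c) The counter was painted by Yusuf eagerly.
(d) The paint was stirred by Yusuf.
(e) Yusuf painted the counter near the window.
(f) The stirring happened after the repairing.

(a) Not entailed — the narrative places the stirring before the painting, not after.
(b) Not entailed — Yusuf stirred the paint, not the counter; the counter belongs to the painting event.
(c) Entailed — every conjunct here is already in the original painting event.
(d) Entailed — this follows by dropping conjuncts from the stirring event's description.
(e) Entailed — the original entails any weakening of itself; this just drops 'eagerly'.
(f) Entailed — the narrative places the repairing before the stirring.

(c), (d), (e), (f)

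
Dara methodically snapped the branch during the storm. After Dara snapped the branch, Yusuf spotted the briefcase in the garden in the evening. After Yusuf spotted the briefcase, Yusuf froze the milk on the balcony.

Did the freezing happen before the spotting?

no

The narrative orders the spotting before the freezing.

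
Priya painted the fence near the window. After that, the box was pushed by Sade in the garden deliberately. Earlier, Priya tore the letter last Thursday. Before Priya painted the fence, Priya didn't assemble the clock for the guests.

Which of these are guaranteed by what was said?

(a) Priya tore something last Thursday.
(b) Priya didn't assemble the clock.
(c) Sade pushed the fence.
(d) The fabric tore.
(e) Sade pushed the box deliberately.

(a) Entailed — generalizing the patient leaves a sub-description the original still satisfies.
(b) Not entailed — dropping 'for the guests' under negation is not valid — the original leaves open that Priya assembled the clock some other way.
(c) Not entailed — Sade pushed the box, not the fence; the fence belongs to the painting event.
(d) Not entailed — the letter is what tore, not the fabric.
(e) Entailed — dropping 'in the garden' leaves a sub-description the original still satisfies.

(a), (e)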